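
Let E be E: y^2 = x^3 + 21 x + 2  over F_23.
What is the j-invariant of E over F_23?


Delta = -16(4 a^3 + 27 b^2) mod 23 = 3
-1728 * (4 a)^3 = -1728 * (4*21)^3 mod 23 = 18
j = 18 * 3^(-1) mod 23 = 6

j = 6 (mod 23)


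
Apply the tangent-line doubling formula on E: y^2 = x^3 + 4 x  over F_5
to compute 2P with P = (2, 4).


Doubling: s = (3 x1^2 + a) / (2 y1)
s = (3*2^2 + 4) / (2*4) mod 5 = 2
x3 = s^2 - 2 x1 mod 5 = 2^2 - 2*2 = 0
y3 = s (x1 - x3) - y1 mod 5 = 2 * (2 - 0) - 4 = 0

2P = (0, 0)


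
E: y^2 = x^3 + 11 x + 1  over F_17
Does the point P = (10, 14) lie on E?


Check whether y^2 = x^3 + 11 x + 1 (mod 17) for (x, y) = (10, 14).
LHS: y^2 = 14^2 mod 17 = 9
RHS: x^3 + 11 x + 1 = 10^3 + 11*10 + 1 mod 17 = 6
LHS != RHS

No, not on the curve


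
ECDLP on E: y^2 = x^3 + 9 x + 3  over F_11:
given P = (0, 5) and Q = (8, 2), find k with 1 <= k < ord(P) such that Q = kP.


Enumerate multiples of P until we hit Q = (8, 2):
  1P = (0, 5)
  2P = (4, 9)
  3P = (8, 9)
  4P = (6, 3)
  5P = (10, 2)
  6P = (10, 9)
  7P = (6, 8)
  8P = (8, 2)
Match found at i = 8.

k = 8


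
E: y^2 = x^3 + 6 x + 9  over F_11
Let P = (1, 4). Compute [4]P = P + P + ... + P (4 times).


k = 4 = 100_2 (binary, LSB first: 001)
Double-and-add from P = (1, 4):
  bit 0 = 0: acc unchanged = O
  bit 1 = 0: acc unchanged = O
  bit 2 = 1: acc = O + (1, 7) = (1, 7)

4P = (1, 7)


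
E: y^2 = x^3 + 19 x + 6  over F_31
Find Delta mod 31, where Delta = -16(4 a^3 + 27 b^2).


4 a^3 + 27 b^2 = 4*19^3 + 27*6^2 = 27436 + 972 = 28408
Delta = -16 * (28408) = -454528
Delta mod 31 = 25

Delta = 25 (mod 31)


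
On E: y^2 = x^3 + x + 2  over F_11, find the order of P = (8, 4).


Compute successive multiples of P until we hit O:
  1P = (8, 4)
  2P = (10, 0)
  3P = (8, 7)
  4P = O

ord(P) = 4


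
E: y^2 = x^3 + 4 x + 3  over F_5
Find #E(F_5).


For each x in F_5, count y with y^2 = x^3 + 4 x + 3 mod 5:
  x = 2: RHS = 4, y in [2, 3]  -> 2 point(s)
Affine points: 2. Add the point at infinity: total = 3.

#E(F_5) = 3


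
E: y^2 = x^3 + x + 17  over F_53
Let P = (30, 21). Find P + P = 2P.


Doubling: s = (3 x1^2 + a) / (2 y1)
s = (3*30^2 + 1) / (2*21) mod 53 = 5
x3 = s^2 - 2 x1 mod 53 = 5^2 - 2*30 = 18
y3 = s (x1 - x3) - y1 mod 53 = 5 * (30 - 18) - 21 = 39

2P = (18, 39)


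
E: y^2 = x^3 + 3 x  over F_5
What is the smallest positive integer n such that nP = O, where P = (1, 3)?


Compute successive multiples of P until we hit O:
  1P = (1, 3)
  2P = (4, 4)
  3P = (4, 1)
  4P = (1, 2)
  5P = O

ord(P) = 5


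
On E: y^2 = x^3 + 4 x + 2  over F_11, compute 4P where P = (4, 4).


k = 4 = 100_2 (binary, LSB first: 001)
Double-and-add from P = (4, 4):
  bit 0 = 0: acc unchanged = O
  bit 1 = 0: acc unchanged = O
  bit 2 = 1: acc = O + (4, 4) = (4, 4)

4P = (4, 4)


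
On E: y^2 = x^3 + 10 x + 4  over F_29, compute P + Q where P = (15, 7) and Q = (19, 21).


P != Q, so use the chord formula.
s = (y2 - y1) / (x2 - x1) = (14) / (4) mod 29 = 18
x3 = s^2 - x1 - x2 mod 29 = 18^2 - 15 - 19 = 0
y3 = s (x1 - x3) - y1 mod 29 = 18 * (15 - 0) - 7 = 2

P + Q = (0, 2)


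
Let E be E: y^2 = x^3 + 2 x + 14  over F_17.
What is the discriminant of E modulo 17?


4 a^3 + 27 b^2 = 4*2^3 + 27*14^2 = 32 + 5292 = 5324
Delta = -16 * (5324) = -85184
Delta mod 17 = 3

Delta = 3 (mod 17)


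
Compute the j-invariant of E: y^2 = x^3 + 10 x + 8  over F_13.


Delta = -16(4 a^3 + 27 b^2) mod 13 = 2
-1728 * (4 a)^3 = -1728 * (4*10)^3 mod 13 = 1
j = 1 * 2^(-1) mod 13 = 7

j = 7 (mod 13)


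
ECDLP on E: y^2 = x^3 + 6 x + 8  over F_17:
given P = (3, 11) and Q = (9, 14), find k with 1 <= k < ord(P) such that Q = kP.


Enumerate multiples of P until we hit Q = (9, 14):
  1P = (3, 11)
  2P = (9, 14)
Match found at i = 2.

k = 2


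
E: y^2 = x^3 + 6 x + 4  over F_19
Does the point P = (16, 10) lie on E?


Check whether y^2 = x^3 + 6 x + 4 (mod 19) for (x, y) = (16, 10).
LHS: y^2 = 10^2 mod 19 = 5
RHS: x^3 + 6 x + 4 = 16^3 + 6*16 + 4 mod 19 = 16
LHS != RHS

No, not on the curve


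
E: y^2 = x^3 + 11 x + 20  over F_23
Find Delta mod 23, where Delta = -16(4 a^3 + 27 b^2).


4 a^3 + 27 b^2 = 4*11^3 + 27*20^2 = 5324 + 10800 = 16124
Delta = -16 * (16124) = -257984
Delta mod 23 = 7

Delta = 7 (mod 23)


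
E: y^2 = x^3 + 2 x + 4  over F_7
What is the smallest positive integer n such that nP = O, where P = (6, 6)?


Compute successive multiples of P until we hit O:
  1P = (6, 6)
  2P = (3, 4)
  3P = (0, 5)
  4P = (2, 4)
  5P = (1, 0)
  6P = (2, 3)
  7P = (0, 2)
  8P = (3, 3)
  ... (continuing to 10P)
  10P = O

ord(P) = 10


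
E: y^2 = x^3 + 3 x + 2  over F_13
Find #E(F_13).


For each x in F_13, count y with y^2 = x^3 + 3 x + 2 mod 13:
  x = 2: RHS = 3, y in [4, 9]  -> 2 point(s)
  x = 3: RHS = 12, y in [5, 8]  -> 2 point(s)
  x = 4: RHS = 0, y in [0]  -> 1 point(s)
  x = 5: RHS = 12, y in [5, 8]  -> 2 point(s)
  x = 9: RHS = 4, y in [2, 11]  -> 2 point(s)
  x = 11: RHS = 1, y in [1, 12]  -> 2 point(s)
Affine points: 11. Add the point at infinity: total = 12.

#E(F_13) = 12


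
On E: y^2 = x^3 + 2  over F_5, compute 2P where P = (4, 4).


Doubling: s = (3 x1^2 + a) / (2 y1)
s = (3*4^2 + 0) / (2*4) mod 5 = 1
x3 = s^2 - 2 x1 mod 5 = 1^2 - 2*4 = 3
y3 = s (x1 - x3) - y1 mod 5 = 1 * (4 - 3) - 4 = 2

2P = (3, 2)


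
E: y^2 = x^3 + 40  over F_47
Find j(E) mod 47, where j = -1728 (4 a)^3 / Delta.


Delta = -16(4 a^3 + 27 b^2) mod 47 = 29
-1728 * (4 a)^3 = -1728 * (4*0)^3 mod 47 = 0
j = 0 * 29^(-1) mod 47 = 0

j = 0 (mod 47)


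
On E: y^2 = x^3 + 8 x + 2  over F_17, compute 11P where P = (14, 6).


k = 11 = 1011_2 (binary, LSB first: 1101)
Double-and-add from P = (14, 6):
  bit 0 = 1: acc = O + (14, 6) = (14, 6)
  bit 1 = 1: acc = (14, 6) + (4, 9) = (3, 6)
  bit 2 = 0: acc unchanged = (3, 6)
  bit 3 = 1: acc = (3, 6) + (8, 0) = (2, 3)

11P = (2, 3)


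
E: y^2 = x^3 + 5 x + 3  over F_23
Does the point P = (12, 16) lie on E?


Check whether y^2 = x^3 + 5 x + 3 (mod 23) for (x, y) = (12, 16).
LHS: y^2 = 16^2 mod 23 = 3
RHS: x^3 + 5 x + 3 = 12^3 + 5*12 + 3 mod 23 = 20
LHS != RHS

No, not on the curve


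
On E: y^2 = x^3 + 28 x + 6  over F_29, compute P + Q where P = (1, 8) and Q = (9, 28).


P != Q, so use the chord formula.
s = (y2 - y1) / (x2 - x1) = (20) / (8) mod 29 = 17
x3 = s^2 - x1 - x2 mod 29 = 17^2 - 1 - 9 = 18
y3 = s (x1 - x3) - y1 mod 29 = 17 * (1 - 18) - 8 = 22

P + Q = (18, 22)


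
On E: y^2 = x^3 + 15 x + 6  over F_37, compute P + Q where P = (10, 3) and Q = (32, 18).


P != Q, so use the chord formula.
s = (y2 - y1) / (x2 - x1) = (15) / (22) mod 37 = 36
x3 = s^2 - x1 - x2 mod 37 = 36^2 - 10 - 32 = 33
y3 = s (x1 - x3) - y1 mod 37 = 36 * (10 - 33) - 3 = 20

P + Q = (33, 20)


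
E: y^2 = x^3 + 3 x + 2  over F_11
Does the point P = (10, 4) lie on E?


Check whether y^2 = x^3 + 3 x + 2 (mod 11) for (x, y) = (10, 4).
LHS: y^2 = 4^2 mod 11 = 5
RHS: x^3 + 3 x + 2 = 10^3 + 3*10 + 2 mod 11 = 9
LHS != RHS

No, not on the curve


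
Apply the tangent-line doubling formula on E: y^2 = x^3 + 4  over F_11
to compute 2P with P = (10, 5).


Doubling: s = (3 x1^2 + a) / (2 y1)
s = (3*10^2 + 0) / (2*5) mod 11 = 8
x3 = s^2 - 2 x1 mod 11 = 8^2 - 2*10 = 0
y3 = s (x1 - x3) - y1 mod 11 = 8 * (10 - 0) - 5 = 9

2P = (0, 9)


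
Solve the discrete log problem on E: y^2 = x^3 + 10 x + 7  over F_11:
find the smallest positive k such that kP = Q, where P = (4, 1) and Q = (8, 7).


Enumerate multiples of P until we hit Q = (8, 7):
  1P = (4, 1)
  2P = (8, 4)
  3P = (3, 8)
  4P = (9, 1)
  5P = (9, 10)
  6P = (3, 3)
  7P = (8, 7)
Match found at i = 7.

k = 7


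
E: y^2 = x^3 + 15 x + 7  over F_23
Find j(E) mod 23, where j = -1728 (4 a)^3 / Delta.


Delta = -16(4 a^3 + 27 b^2) mod 23 = 8
-1728 * (4 a)^3 = -1728 * (4*15)^3 mod 23 = 2
j = 2 * 8^(-1) mod 23 = 6

j = 6 (mod 23)


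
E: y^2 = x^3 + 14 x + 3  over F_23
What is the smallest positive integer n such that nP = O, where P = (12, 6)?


Compute successive multiples of P until we hit O:
  1P = (12, 6)
  2P = (1, 8)
  3P = (3, 7)
  4P = (10, 4)
  5P = (2, 4)
  6P = (21, 6)
  7P = (13, 17)
  8P = (4, 13)
  ... (continuing to 30P)
  30P = O

ord(P) = 30


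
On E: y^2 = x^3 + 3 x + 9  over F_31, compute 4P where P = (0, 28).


k = 4 = 100_2 (binary, LSB first: 001)
Double-and-add from P = (0, 28):
  bit 0 = 0: acc unchanged = O
  bit 1 = 0: acc unchanged = O
  bit 2 = 1: acc = O + (20, 3) = (20, 3)

4P = (20, 3)


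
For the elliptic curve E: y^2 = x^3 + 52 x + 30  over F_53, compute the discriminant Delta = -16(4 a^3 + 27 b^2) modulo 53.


4 a^3 + 27 b^2 = 4*52^3 + 27*30^2 = 562432 + 24300 = 586732
Delta = -16 * (586732) = -9387712
Delta mod 53 = 19

Delta = 19 (mod 53)


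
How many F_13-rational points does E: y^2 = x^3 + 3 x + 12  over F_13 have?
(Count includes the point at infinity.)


For each x in F_13, count y with y^2 = x^3 + 3 x + 12 mod 13:
  x = 0: RHS = 12, y in [5, 8]  -> 2 point(s)
  x = 1: RHS = 3, y in [4, 9]  -> 2 point(s)
  x = 2: RHS = 0, y in [0]  -> 1 point(s)
  x = 3: RHS = 9, y in [3, 10]  -> 2 point(s)
  x = 4: RHS = 10, y in [6, 7]  -> 2 point(s)
  x = 5: RHS = 9, y in [3, 10]  -> 2 point(s)
  x = 6: RHS = 12, y in [5, 8]  -> 2 point(s)
  x = 7: RHS = 12, y in [5, 8]  -> 2 point(s)
  x = 9: RHS = 1, y in [1, 12]  -> 2 point(s)
Affine points: 17. Add the point at infinity: total = 18.

#E(F_13) = 18


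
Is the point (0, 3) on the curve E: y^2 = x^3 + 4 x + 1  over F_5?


Check whether y^2 = x^3 + 4 x + 1 (mod 5) for (x, y) = (0, 3).
LHS: y^2 = 3^2 mod 5 = 4
RHS: x^3 + 4 x + 1 = 0^3 + 4*0 + 1 mod 5 = 1
LHS != RHS

No, not on the curve


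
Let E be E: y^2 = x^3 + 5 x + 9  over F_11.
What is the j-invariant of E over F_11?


Delta = -16(4 a^3 + 27 b^2) mod 11 = 7
-1728 * (4 a)^3 = -1728 * (4*5)^3 mod 11 = 8
j = 8 * 7^(-1) mod 11 = 9

j = 9 (mod 11)


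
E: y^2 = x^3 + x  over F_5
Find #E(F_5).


For each x in F_5, count y with y^2 = x^3 + 1 x + 0 mod 5:
  x = 0: RHS = 0, y in [0]  -> 1 point(s)
  x = 2: RHS = 0, y in [0]  -> 1 point(s)
  x = 3: RHS = 0, y in [0]  -> 1 point(s)
Affine points: 3. Add the point at infinity: total = 4.

#E(F_5) = 4


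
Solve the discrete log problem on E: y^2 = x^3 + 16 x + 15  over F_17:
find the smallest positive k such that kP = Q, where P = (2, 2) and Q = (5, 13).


Enumerate multiples of P until we hit Q = (5, 13):
  1P = (2, 2)
  2P = (11, 3)
  3P = (8, 3)
  4P = (16, 7)
  5P = (15, 14)
  6P = (9, 2)
  7P = (6, 15)
  8P = (10, 6)
  9P = (1, 7)
  10P = (5, 13)
Match found at i = 10.

k = 10


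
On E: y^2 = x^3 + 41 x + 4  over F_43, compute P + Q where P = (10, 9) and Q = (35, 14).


P != Q, so use the chord formula.
s = (y2 - y1) / (x2 - x1) = (5) / (25) mod 43 = 26
x3 = s^2 - x1 - x2 mod 43 = 26^2 - 10 - 35 = 29
y3 = s (x1 - x3) - y1 mod 43 = 26 * (10 - 29) - 9 = 13

P + Q = (29, 13)


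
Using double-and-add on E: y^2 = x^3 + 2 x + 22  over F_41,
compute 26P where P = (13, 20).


k = 26 = 11010_2 (binary, LSB first: 01011)
Double-and-add from P = (13, 20):
  bit 0 = 0: acc unchanged = O
  bit 1 = 1: acc = O + (17, 7) = (17, 7)
  bit 2 = 0: acc unchanged = (17, 7)
  bit 3 = 1: acc = (17, 7) + (24, 35) = (16, 38)
  bit 4 = 1: acc = (16, 38) + (39, 16) = (29, 19)

26P = (29, 19)


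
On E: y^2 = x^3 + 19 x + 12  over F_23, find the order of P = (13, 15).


Compute successive multiples of P until we hit O:
  1P = (13, 15)
  2P = (0, 9)
  3P = (3, 2)
  4P = (8, 3)
  5P = (5, 18)
  6P = (17, 21)
  7P = (1, 3)
  8P = (10, 11)
  ... (continuing to 25P)
  25P = O

ord(P) = 25


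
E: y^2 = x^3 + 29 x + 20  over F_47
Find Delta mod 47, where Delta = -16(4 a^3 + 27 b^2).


4 a^3 + 27 b^2 = 4*29^3 + 27*20^2 = 97556 + 10800 = 108356
Delta = -16 * (108356) = -1733696
Delta mod 47 = 40

Delta = 40 (mod 47)


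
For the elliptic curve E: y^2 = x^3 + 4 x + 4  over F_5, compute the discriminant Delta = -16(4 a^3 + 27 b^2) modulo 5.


4 a^3 + 27 b^2 = 4*4^3 + 27*4^2 = 256 + 432 = 688
Delta = -16 * (688) = -11008
Delta mod 5 = 2

Delta = 2 (mod 5)


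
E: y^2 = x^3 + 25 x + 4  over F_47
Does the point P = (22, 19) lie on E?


Check whether y^2 = x^3 + 25 x + 4 (mod 47) for (x, y) = (22, 19).
LHS: y^2 = 19^2 mod 47 = 32
RHS: x^3 + 25 x + 4 = 22^3 + 25*22 + 4 mod 47 = 16
LHS != RHS

No, not on the curve


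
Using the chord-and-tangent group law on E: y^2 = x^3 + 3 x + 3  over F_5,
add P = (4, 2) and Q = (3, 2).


P != Q, so use the chord formula.
s = (y2 - y1) / (x2 - x1) = (0) / (4) mod 5 = 0
x3 = s^2 - x1 - x2 mod 5 = 0^2 - 4 - 3 = 3
y3 = s (x1 - x3) - y1 mod 5 = 0 * (4 - 3) - 2 = 3

P + Q = (3, 3)


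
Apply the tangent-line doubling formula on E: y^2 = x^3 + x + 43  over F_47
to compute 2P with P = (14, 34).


Doubling: s = (3 x1^2 + a) / (2 y1)
s = (3*14^2 + 1) / (2*34) mod 47 = 37
x3 = s^2 - 2 x1 mod 47 = 37^2 - 2*14 = 25
y3 = s (x1 - x3) - y1 mod 47 = 37 * (14 - 25) - 34 = 29

2P = (25, 29)


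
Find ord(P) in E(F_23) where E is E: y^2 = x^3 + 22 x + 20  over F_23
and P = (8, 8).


Compute successive multiples of P until we hit O:
  1P = (8, 8)
  2P = (8, 15)
  3P = O

ord(P) = 3


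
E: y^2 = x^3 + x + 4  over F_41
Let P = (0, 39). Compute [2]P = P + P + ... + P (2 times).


k = 2 = 10_2 (binary, LSB first: 01)
Double-and-add from P = (0, 39):
  bit 0 = 0: acc unchanged = O
  bit 1 = 1: acc = O + (18, 27) = (18, 27)

2P = (18, 27)


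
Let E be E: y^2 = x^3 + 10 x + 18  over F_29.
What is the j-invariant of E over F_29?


Delta = -16(4 a^3 + 27 b^2) mod 29 = 18
-1728 * (4 a)^3 = -1728 * (4*10)^3 mod 29 = 22
j = 22 * 18^(-1) mod 29 = 27

j = 27 (mod 29)


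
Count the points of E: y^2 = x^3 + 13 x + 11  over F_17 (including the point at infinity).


For each x in F_17, count y with y^2 = x^3 + 13 x + 11 mod 17:
  x = 1: RHS = 8, y in [5, 12]  -> 2 point(s)
  x = 3: RHS = 9, y in [3, 14]  -> 2 point(s)
  x = 4: RHS = 8, y in [5, 12]  -> 2 point(s)
  x = 6: RHS = 16, y in [4, 13]  -> 2 point(s)
  x = 8: RHS = 15, y in [7, 10]  -> 2 point(s)
  x = 10: RHS = 2, y in [6, 11]  -> 2 point(s)
  x = 12: RHS = 8, y in [5, 12]  -> 2 point(s)
  x = 14: RHS = 13, y in [8, 9]  -> 2 point(s)
Affine points: 16. Add the point at infinity: total = 17.

#E(F_17) = 17


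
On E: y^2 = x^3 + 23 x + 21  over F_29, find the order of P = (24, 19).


Compute successive multiples of P until we hit O:
  1P = (24, 19)
  2P = (14, 19)
  3P = (20, 10)
  4P = (10, 27)
  5P = (19, 3)
  6P = (9, 0)
  7P = (19, 26)
  8P = (10, 2)
  ... (continuing to 12P)
  12P = O

ord(P) = 12


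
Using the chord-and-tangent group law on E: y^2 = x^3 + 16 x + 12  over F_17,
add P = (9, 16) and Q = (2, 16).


P != Q, so use the chord formula.
s = (y2 - y1) / (x2 - x1) = (0) / (10) mod 17 = 0
x3 = s^2 - x1 - x2 mod 17 = 0^2 - 9 - 2 = 6
y3 = s (x1 - x3) - y1 mod 17 = 0 * (9 - 6) - 16 = 1

P + Q = (6, 1)


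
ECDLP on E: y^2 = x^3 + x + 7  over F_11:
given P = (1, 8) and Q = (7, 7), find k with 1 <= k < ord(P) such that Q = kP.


Enumerate multiples of P until we hit Q = (7, 7):
  1P = (1, 8)
  2P = (7, 7)
Match found at i = 2.

k = 2


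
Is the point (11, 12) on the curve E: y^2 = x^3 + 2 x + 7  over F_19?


Check whether y^2 = x^3 + 2 x + 7 (mod 19) for (x, y) = (11, 12).
LHS: y^2 = 12^2 mod 19 = 11
RHS: x^3 + 2 x + 7 = 11^3 + 2*11 + 7 mod 19 = 11
LHS = RHS

Yes, on the curve


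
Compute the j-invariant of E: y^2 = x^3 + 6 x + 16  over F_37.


Delta = -16(4 a^3 + 27 b^2) mod 37 = 15
-1728 * (4 a)^3 = -1728 * (4*6)^3 mod 37 = 31
j = 31 * 15^(-1) mod 37 = 7

j = 7 (mod 37)


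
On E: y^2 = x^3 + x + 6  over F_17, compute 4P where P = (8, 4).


k = 4 = 100_2 (binary, LSB first: 001)
Double-and-add from P = (8, 4):
  bit 0 = 0: acc unchanged = O
  bit 1 = 0: acc unchanged = O
  bit 2 = 1: acc = O + (1, 12) = (1, 12)

4P = (1, 12)


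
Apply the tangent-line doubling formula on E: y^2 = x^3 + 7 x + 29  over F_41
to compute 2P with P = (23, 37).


Doubling: s = (3 x1^2 + a) / (2 y1)
s = (3*23^2 + 7) / (2*37) mod 41 = 16
x3 = s^2 - 2 x1 mod 41 = 16^2 - 2*23 = 5
y3 = s (x1 - x3) - y1 mod 41 = 16 * (23 - 5) - 37 = 5

2P = (5, 5)


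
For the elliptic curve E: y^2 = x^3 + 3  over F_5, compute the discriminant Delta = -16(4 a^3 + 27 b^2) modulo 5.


4 a^3 + 27 b^2 = 4*0^3 + 27*3^2 = 0 + 243 = 243
Delta = -16 * (243) = -3888
Delta mod 5 = 2

Delta = 2 (mod 5)


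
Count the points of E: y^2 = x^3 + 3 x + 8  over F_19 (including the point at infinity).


For each x in F_19, count y with y^2 = x^3 + 3 x + 8 mod 19:
  x = 3: RHS = 6, y in [5, 14]  -> 2 point(s)
  x = 7: RHS = 11, y in [7, 12]  -> 2 point(s)
  x = 9: RHS = 4, y in [2, 17]  -> 2 point(s)
  x = 11: RHS = 4, y in [2, 17]  -> 2 point(s)
  x = 12: RHS = 5, y in [9, 10]  -> 2 point(s)
  x = 14: RHS = 1, y in [1, 18]  -> 2 point(s)
  x = 18: RHS = 4, y in [2, 17]  -> 2 point(s)
Affine points: 14. Add the point at infinity: total = 15.

#E(F_19) = 15


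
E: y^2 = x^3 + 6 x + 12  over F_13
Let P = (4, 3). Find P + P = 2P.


Doubling: s = (3 x1^2 + a) / (2 y1)
s = (3*4^2 + 6) / (2*3) mod 13 = 9
x3 = s^2 - 2 x1 mod 13 = 9^2 - 2*4 = 8
y3 = s (x1 - x3) - y1 mod 13 = 9 * (4 - 8) - 3 = 0

2P = (8, 0)


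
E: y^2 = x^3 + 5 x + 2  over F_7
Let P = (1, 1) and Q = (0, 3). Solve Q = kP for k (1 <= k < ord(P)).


Enumerate multiples of P until we hit Q = (0, 3):
  1P = (1, 1)
  2P = (0, 3)
Match found at i = 2.

k = 2


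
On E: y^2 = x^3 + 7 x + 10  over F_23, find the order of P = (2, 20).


Compute successive multiples of P until we hit O:
  1P = (2, 20)
  2P = (22, 5)
  3P = (1, 8)
  4P = (3, 14)
  5P = (8, 16)
  6P = (16, 20)
  7P = (5, 3)
  8P = (20, 13)
  ... (continuing to 18P)
  18P = O

ord(P) = 18


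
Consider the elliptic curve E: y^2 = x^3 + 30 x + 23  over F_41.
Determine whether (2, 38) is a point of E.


Check whether y^2 = x^3 + 30 x + 23 (mod 41) for (x, y) = (2, 38).
LHS: y^2 = 38^2 mod 41 = 9
RHS: x^3 + 30 x + 23 = 2^3 + 30*2 + 23 mod 41 = 9
LHS = RHS

Yes, on the curve


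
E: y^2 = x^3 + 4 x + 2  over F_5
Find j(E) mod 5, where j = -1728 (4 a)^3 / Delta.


Delta = -16(4 a^3 + 27 b^2) mod 5 = 1
-1728 * (4 a)^3 = -1728 * (4*4)^3 mod 5 = 2
j = 2 * 1^(-1) mod 5 = 2

j = 2 (mod 5)


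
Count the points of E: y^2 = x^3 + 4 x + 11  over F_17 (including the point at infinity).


For each x in F_17, count y with y^2 = x^3 + 4 x + 11 mod 17:
  x = 1: RHS = 16, y in [4, 13]  -> 2 point(s)
  x = 3: RHS = 16, y in [4, 13]  -> 2 point(s)
  x = 6: RHS = 13, y in [8, 9]  -> 2 point(s)
  x = 7: RHS = 8, y in [5, 12]  -> 2 point(s)
  x = 11: RHS = 9, y in [3, 14]  -> 2 point(s)
  x = 12: RHS = 2, y in [6, 11]  -> 2 point(s)
  x = 13: RHS = 16, y in [4, 13]  -> 2 point(s)
Affine points: 14. Add the point at infinity: total = 15.

#E(F_17) = 15


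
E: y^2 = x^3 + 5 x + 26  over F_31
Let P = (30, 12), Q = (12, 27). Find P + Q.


P != Q, so use the chord formula.
s = (y2 - y1) / (x2 - x1) = (15) / (13) mod 31 = 25
x3 = s^2 - x1 - x2 mod 31 = 25^2 - 30 - 12 = 25
y3 = s (x1 - x3) - y1 mod 31 = 25 * (30 - 25) - 12 = 20

P + Q = (25, 20)


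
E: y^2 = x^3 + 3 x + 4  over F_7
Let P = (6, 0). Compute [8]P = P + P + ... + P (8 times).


k = 8 = 1000_2 (binary, LSB first: 0001)
Double-and-add from P = (6, 0):
  bit 0 = 0: acc unchanged = O
  bit 1 = 0: acc unchanged = O
  bit 2 = 0: acc unchanged = O
  bit 3 = 1: acc = O + O = O

8P = O


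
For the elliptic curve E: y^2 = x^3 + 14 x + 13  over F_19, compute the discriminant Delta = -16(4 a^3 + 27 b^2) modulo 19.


4 a^3 + 27 b^2 = 4*14^3 + 27*13^2 = 10976 + 4563 = 15539
Delta = -16 * (15539) = -248624
Delta mod 19 = 10

Delta = 10 (mod 19)


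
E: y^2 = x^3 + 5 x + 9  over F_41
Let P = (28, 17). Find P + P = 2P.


Doubling: s = (3 x1^2 + a) / (2 y1)
s = (3*28^2 + 5) / (2*17) mod 41 = 3
x3 = s^2 - 2 x1 mod 41 = 3^2 - 2*28 = 35
y3 = s (x1 - x3) - y1 mod 41 = 3 * (28 - 35) - 17 = 3

2P = (35, 3)


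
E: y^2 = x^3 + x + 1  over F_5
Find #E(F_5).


For each x in F_5, count y with y^2 = x^3 + 1 x + 1 mod 5:
  x = 0: RHS = 1, y in [1, 4]  -> 2 point(s)
  x = 2: RHS = 1, y in [1, 4]  -> 2 point(s)
  x = 3: RHS = 1, y in [1, 4]  -> 2 point(s)
  x = 4: RHS = 4, y in [2, 3]  -> 2 point(s)
Affine points: 8. Add the point at infinity: total = 9.

#E(F_5) = 9


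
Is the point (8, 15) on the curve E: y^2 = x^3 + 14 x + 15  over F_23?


Check whether y^2 = x^3 + 14 x + 15 (mod 23) for (x, y) = (8, 15).
LHS: y^2 = 15^2 mod 23 = 18
RHS: x^3 + 14 x + 15 = 8^3 + 14*8 + 15 mod 23 = 18
LHS = RHS

Yes, on the curve


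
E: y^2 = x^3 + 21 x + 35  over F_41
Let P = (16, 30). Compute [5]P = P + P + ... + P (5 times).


k = 5 = 101_2 (binary, LSB first: 101)
Double-and-add from P = (16, 30):
  bit 0 = 1: acc = O + (16, 30) = (16, 30)
  bit 1 = 0: acc unchanged = (16, 30)
  bit 2 = 1: acc = (16, 30) + (28, 5) = (17, 37)

5P = (17, 37)


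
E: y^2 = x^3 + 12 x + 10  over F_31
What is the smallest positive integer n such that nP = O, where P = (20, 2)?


Compute successive multiples of P until we hit O:
  1P = (20, 2)
  2P = (9, 14)
  3P = (16, 19)
  4P = (15, 0)
  5P = (16, 12)
  6P = (9, 17)
  7P = (20, 29)
  8P = O

ord(P) = 8


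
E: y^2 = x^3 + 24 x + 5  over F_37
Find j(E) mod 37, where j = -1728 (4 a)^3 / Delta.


Delta = -16(4 a^3 + 27 b^2) mod 37 = 12
-1728 * (4 a)^3 = -1728 * (4*24)^3 mod 37 = 23
j = 23 * 12^(-1) mod 37 = 5

j = 5 (mod 37)


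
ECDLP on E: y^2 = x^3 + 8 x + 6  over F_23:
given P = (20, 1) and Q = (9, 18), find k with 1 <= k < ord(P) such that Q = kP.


Enumerate multiples of P until we hit Q = (9, 18):
  1P = (20, 1)
  2P = (19, 5)
  3P = (0, 11)
  4P = (9, 5)
  5P = (12, 17)
  6P = (18, 18)
  7P = (17, 8)
  8P = (17, 15)
  9P = (18, 5)
  10P = (12, 6)
  11P = (9, 18)
Match found at i = 11.

k = 11


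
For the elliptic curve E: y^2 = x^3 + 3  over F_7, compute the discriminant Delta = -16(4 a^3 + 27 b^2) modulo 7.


4 a^3 + 27 b^2 = 4*0^3 + 27*3^2 = 0 + 243 = 243
Delta = -16 * (243) = -3888
Delta mod 7 = 4

Delta = 4 (mod 7)


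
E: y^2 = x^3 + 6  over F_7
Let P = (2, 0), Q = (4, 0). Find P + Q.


P != Q, so use the chord formula.
s = (y2 - y1) / (x2 - x1) = (0) / (2) mod 7 = 0
x3 = s^2 - x1 - x2 mod 7 = 0^2 - 2 - 4 = 1
y3 = s (x1 - x3) - y1 mod 7 = 0 * (2 - 1) - 0 = 0

P + Q = (1, 0)


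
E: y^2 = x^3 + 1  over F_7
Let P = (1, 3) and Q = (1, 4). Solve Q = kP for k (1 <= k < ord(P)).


Enumerate multiples of P until we hit Q = (1, 4):
  1P = (1, 3)
  2P = (0, 1)
  3P = (3, 0)
  4P = (0, 6)
  5P = (1, 4)
Match found at i = 5.

k = 5


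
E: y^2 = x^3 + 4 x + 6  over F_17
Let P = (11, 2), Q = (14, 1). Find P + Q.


P != Q, so use the chord formula.
s = (y2 - y1) / (x2 - x1) = (16) / (3) mod 17 = 11
x3 = s^2 - x1 - x2 mod 17 = 11^2 - 11 - 14 = 11
y3 = s (x1 - x3) - y1 mod 17 = 11 * (11 - 11) - 2 = 15

P + Q = (11, 15)


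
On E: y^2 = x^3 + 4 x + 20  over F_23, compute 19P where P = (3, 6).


k = 19 = 10011_2 (binary, LSB first: 11001)
Double-and-add from P = (3, 6):
  bit 0 = 1: acc = O + (3, 6) = (3, 6)
  bit 1 = 1: acc = (3, 6) + (20, 21) = (12, 5)
  bit 2 = 0: acc unchanged = (12, 5)
  bit 3 = 0: acc unchanged = (12, 5)
  bit 4 = 1: acc = (12, 5) + (8, 9) = (4, 10)

19P = (4, 10)


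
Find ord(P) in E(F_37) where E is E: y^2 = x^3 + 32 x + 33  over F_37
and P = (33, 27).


Compute successive multiples of P until we hit O:
  1P = (33, 27)
  2P = (24, 11)
  3P = (6, 21)
  4P = (25, 20)
  5P = (0, 25)
  6P = (32, 28)
  7P = (10, 24)
  8P = (15, 22)
  ... (continuing to 17P)
  17P = O

ord(P) = 17


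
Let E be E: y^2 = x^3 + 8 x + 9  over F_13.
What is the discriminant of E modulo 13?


4 a^3 + 27 b^2 = 4*8^3 + 27*9^2 = 2048 + 2187 = 4235
Delta = -16 * (4235) = -67760
Delta mod 13 = 9

Delta = 9 (mod 13)


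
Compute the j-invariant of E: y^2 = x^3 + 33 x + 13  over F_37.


Delta = -16(4 a^3 + 27 b^2) mod 37 = 19
-1728 * (4 a)^3 = -1728 * (4*33)^3 mod 37 = 10
j = 10 * 19^(-1) mod 37 = 20

j = 20 (mod 37)


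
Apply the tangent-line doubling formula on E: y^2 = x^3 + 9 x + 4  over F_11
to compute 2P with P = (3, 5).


Doubling: s = (3 x1^2 + a) / (2 y1)
s = (3*3^2 + 9) / (2*5) mod 11 = 8
x3 = s^2 - 2 x1 mod 11 = 8^2 - 2*3 = 3
y3 = s (x1 - x3) - y1 mod 11 = 8 * (3 - 3) - 5 = 6

2P = (3, 6)


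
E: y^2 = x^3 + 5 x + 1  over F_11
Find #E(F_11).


For each x in F_11, count y with y^2 = x^3 + 5 x + 1 mod 11:
  x = 0: RHS = 1, y in [1, 10]  -> 2 point(s)
  x = 6: RHS = 5, y in [4, 7]  -> 2 point(s)
  x = 7: RHS = 5, y in [4, 7]  -> 2 point(s)
  x = 8: RHS = 3, y in [5, 6]  -> 2 point(s)
  x = 9: RHS = 5, y in [4, 7]  -> 2 point(s)
Affine points: 10. Add the point at infinity: total = 11.

#E(F_11) = 11


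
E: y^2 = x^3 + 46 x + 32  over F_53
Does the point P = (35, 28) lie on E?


Check whether y^2 = x^3 + 46 x + 32 (mod 53) for (x, y) = (35, 28).
LHS: y^2 = 28^2 mod 53 = 42
RHS: x^3 + 46 x + 32 = 35^3 + 46*35 + 32 mod 53 = 50
LHS != RHS

No, not on the curve


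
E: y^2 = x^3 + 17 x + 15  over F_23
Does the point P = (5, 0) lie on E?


Check whether y^2 = x^3 + 17 x + 15 (mod 23) for (x, y) = (5, 0).
LHS: y^2 = 0^2 mod 23 = 0
RHS: x^3 + 17 x + 15 = 5^3 + 17*5 + 15 mod 23 = 18
LHS != RHS

No, not on the curve


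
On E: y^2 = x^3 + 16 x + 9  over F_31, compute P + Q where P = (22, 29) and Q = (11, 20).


P != Q, so use the chord formula.
s = (y2 - y1) / (x2 - x1) = (22) / (20) mod 31 = 29
x3 = s^2 - x1 - x2 mod 31 = 29^2 - 22 - 11 = 2
y3 = s (x1 - x3) - y1 mod 31 = 29 * (22 - 2) - 29 = 24

P + Q = (2, 24)


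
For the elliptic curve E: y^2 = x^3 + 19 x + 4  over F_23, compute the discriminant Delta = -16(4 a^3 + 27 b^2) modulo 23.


4 a^3 + 27 b^2 = 4*19^3 + 27*4^2 = 27436 + 432 = 27868
Delta = -16 * (27868) = -445888
Delta mod 23 = 13

Delta = 13 (mod 23)


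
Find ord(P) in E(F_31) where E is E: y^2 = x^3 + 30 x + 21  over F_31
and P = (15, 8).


Compute successive multiples of P until we hit O:
  1P = (15, 8)
  2P = (9, 20)
  3P = (11, 15)
  4P = (10, 22)
  5P = (25, 20)
  6P = (16, 28)
  7P = (28, 11)
  8P = (13, 2)
  ... (continuing to 37P)
  37P = O

ord(P) = 37


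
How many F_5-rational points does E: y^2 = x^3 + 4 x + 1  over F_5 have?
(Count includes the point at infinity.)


For each x in F_5, count y with y^2 = x^3 + 4 x + 1 mod 5:
  x = 0: RHS = 1, y in [1, 4]  -> 2 point(s)
  x = 1: RHS = 1, y in [1, 4]  -> 2 point(s)
  x = 3: RHS = 0, y in [0]  -> 1 point(s)
  x = 4: RHS = 1, y in [1, 4]  -> 2 point(s)
Affine points: 7. Add the point at infinity: total = 8.

#E(F_5) = 8


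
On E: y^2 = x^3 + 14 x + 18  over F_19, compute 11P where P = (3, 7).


k = 11 = 1011_2 (binary, LSB first: 1101)
Double-and-add from P = (3, 7):
  bit 0 = 1: acc = O + (3, 7) = (3, 7)
  bit 1 = 1: acc = (3, 7) + (5, 17) = (17, 18)
  bit 2 = 0: acc unchanged = (17, 18)
  bit 3 = 1: acc = (17, 18) + (4, 9) = (5, 2)

11P = (5, 2)


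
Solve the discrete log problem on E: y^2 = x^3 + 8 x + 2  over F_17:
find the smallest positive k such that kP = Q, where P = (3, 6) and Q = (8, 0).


Enumerate multiples of P until we hit Q = (8, 0):
  1P = (3, 6)
  2P = (9, 2)
  3P = (13, 12)
  4P = (0, 6)
  5P = (14, 11)
  6P = (4, 9)
  7P = (2, 14)
  8P = (8, 0)
Match found at i = 8.

k = 8


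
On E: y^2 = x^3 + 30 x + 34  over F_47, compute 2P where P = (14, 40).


Doubling: s = (3 x1^2 + a) / (2 y1)
s = (3*14^2 + 30) / (2*40) mod 47 = 23
x3 = s^2 - 2 x1 mod 47 = 23^2 - 2*14 = 31
y3 = s (x1 - x3) - y1 mod 47 = 23 * (14 - 31) - 40 = 39

2P = (31, 39)


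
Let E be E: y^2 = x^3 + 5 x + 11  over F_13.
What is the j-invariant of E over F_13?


Delta = -16(4 a^3 + 27 b^2) mod 13 = 9
-1728 * (4 a)^3 = -1728 * (4*5)^3 mod 13 = 5
j = 5 * 9^(-1) mod 13 = 2

j = 2 (mod 13)


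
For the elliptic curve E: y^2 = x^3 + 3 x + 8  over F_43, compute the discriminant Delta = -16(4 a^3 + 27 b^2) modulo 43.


4 a^3 + 27 b^2 = 4*3^3 + 27*8^2 = 108 + 1728 = 1836
Delta = -16 * (1836) = -29376
Delta mod 43 = 36

Delta = 36 (mod 43)


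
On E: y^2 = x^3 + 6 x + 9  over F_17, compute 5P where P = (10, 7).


k = 5 = 101_2 (binary, LSB first: 101)
Double-and-add from P = (10, 7):
  bit 0 = 1: acc = O + (10, 7) = (10, 7)
  bit 1 = 0: acc unchanged = (10, 7)
  bit 2 = 1: acc = (10, 7) + (8, 5) = (0, 3)

5P = (0, 3)


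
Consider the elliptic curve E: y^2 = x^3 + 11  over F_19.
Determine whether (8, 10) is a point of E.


Check whether y^2 = x^3 + 0 x + 11 (mod 19) for (x, y) = (8, 10).
LHS: y^2 = 10^2 mod 19 = 5
RHS: x^3 + 0 x + 11 = 8^3 + 0*8 + 11 mod 19 = 10
LHS != RHS

No, not on the curve


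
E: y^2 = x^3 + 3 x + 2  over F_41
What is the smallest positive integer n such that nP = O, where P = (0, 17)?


Compute successive multiples of P until we hit O:
  1P = (0, 17)
  2P = (37, 34)
  3P = (40, 30)
  4P = (6, 20)
  5P = (25, 32)
  6P = (18, 5)
  7P = (28, 29)
  8P = (9, 26)
  ... (continuing to 42P)
  42P = O

ord(P) = 42


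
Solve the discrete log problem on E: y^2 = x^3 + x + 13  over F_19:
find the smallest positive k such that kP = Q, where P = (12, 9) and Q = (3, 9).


Enumerate multiples of P until we hit Q = (3, 9):
  1P = (12, 9)
  2P = (11, 14)
  3P = (2, 17)
  4P = (14, 4)
  5P = (4, 9)
  6P = (3, 10)
  7P = (8, 18)
  8P = (10, 15)
  9P = (6, 11)
  10P = (18, 12)
  11P = (13, 0)
  12P = (18, 7)
  13P = (6, 8)
  14P = (10, 4)
  15P = (8, 1)
  16P = (3, 9)
Match found at i = 16.

k = 16


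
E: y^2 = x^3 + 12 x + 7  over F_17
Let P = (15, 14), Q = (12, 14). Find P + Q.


P != Q, so use the chord formula.
s = (y2 - y1) / (x2 - x1) = (0) / (14) mod 17 = 0
x3 = s^2 - x1 - x2 mod 17 = 0^2 - 15 - 12 = 7
y3 = s (x1 - x3) - y1 mod 17 = 0 * (15 - 7) - 14 = 3

P + Q = (7, 3)


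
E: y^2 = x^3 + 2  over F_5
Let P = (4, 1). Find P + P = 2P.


Doubling: s = (3 x1^2 + a) / (2 y1)
s = (3*4^2 + 0) / (2*1) mod 5 = 4
x3 = s^2 - 2 x1 mod 5 = 4^2 - 2*4 = 3
y3 = s (x1 - x3) - y1 mod 5 = 4 * (4 - 3) - 1 = 3

2P = (3, 3)


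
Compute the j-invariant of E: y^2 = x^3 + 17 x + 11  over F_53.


Delta = -16(4 a^3 + 27 b^2) mod 53 = 3
-1728 * (4 a)^3 = -1728 * (4*17)^3 mod 53 = 14
j = 14 * 3^(-1) mod 53 = 40

j = 40 (mod 53)


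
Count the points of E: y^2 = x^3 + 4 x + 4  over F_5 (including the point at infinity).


For each x in F_5, count y with y^2 = x^3 + 4 x + 4 mod 5:
  x = 0: RHS = 4, y in [2, 3]  -> 2 point(s)
  x = 1: RHS = 4, y in [2, 3]  -> 2 point(s)
  x = 2: RHS = 0, y in [0]  -> 1 point(s)
  x = 4: RHS = 4, y in [2, 3]  -> 2 point(s)
Affine points: 7. Add the point at infinity: total = 8.

#E(F_5) = 8


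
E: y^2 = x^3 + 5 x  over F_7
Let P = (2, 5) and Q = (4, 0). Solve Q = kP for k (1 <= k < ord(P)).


Enumerate multiples of P until we hit Q = (4, 0):
  1P = (2, 5)
  2P = (4, 0)
Match found at i = 2.

k = 2


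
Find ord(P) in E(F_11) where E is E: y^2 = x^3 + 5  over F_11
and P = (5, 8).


Compute successive multiples of P until we hit O:
  1P = (5, 8)
  2P = (6, 10)
  3P = (4, 5)
  4P = (0, 7)
  5P = (10, 2)
  6P = (8, 0)
  7P = (10, 9)
  8P = (0, 4)
  ... (continuing to 12P)
  12P = O

ord(P) = 12


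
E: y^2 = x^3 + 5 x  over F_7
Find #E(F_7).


For each x in F_7, count y with y^2 = x^3 + 5 x + 0 mod 7:
  x = 0: RHS = 0, y in [0]  -> 1 point(s)
  x = 2: RHS = 4, y in [2, 5]  -> 2 point(s)
  x = 3: RHS = 0, y in [0]  -> 1 point(s)
  x = 4: RHS = 0, y in [0]  -> 1 point(s)
  x = 6: RHS = 1, y in [1, 6]  -> 2 point(s)
Affine points: 7. Add the point at infinity: total = 8.

#E(F_7) = 8


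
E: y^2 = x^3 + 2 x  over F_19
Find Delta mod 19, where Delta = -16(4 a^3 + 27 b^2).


4 a^3 + 27 b^2 = 4*2^3 + 27*0^2 = 32 + 0 = 32
Delta = -16 * (32) = -512
Delta mod 19 = 1

Delta = 1 (mod 19)


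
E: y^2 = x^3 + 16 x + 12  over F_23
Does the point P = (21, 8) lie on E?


Check whether y^2 = x^3 + 16 x + 12 (mod 23) for (x, y) = (21, 8).
LHS: y^2 = 8^2 mod 23 = 18
RHS: x^3 + 16 x + 12 = 21^3 + 16*21 + 12 mod 23 = 18
LHS = RHS

Yes, on the curve


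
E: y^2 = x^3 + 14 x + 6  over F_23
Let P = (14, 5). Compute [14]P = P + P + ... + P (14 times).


k = 14 = 1110_2 (binary, LSB first: 0111)
Double-and-add from P = (14, 5):
  bit 0 = 0: acc unchanged = O
  bit 1 = 1: acc = O + (20, 11) = (20, 11)
  bit 2 = 1: acc = (20, 11) + (8, 3) = (21, 19)
  bit 3 = 1: acc = (21, 19) + (0, 11) = (18, 15)

14P = (18, 15)


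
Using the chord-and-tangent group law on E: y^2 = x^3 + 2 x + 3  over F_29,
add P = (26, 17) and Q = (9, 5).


P != Q, so use the chord formula.
s = (y2 - y1) / (x2 - x1) = (17) / (12) mod 29 = 28
x3 = s^2 - x1 - x2 mod 29 = 28^2 - 26 - 9 = 24
y3 = s (x1 - x3) - y1 mod 29 = 28 * (26 - 24) - 17 = 10

P + Q = (24, 10)


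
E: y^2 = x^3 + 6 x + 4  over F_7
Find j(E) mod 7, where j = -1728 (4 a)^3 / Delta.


Delta = -16(4 a^3 + 27 b^2) mod 7 = 5
-1728 * (4 a)^3 = -1728 * (4*6)^3 mod 7 = 6
j = 6 * 5^(-1) mod 7 = 4

j = 4 (mod 7)


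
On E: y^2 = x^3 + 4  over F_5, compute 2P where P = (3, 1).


Doubling: s = (3 x1^2 + a) / (2 y1)
s = (3*3^2 + 0) / (2*1) mod 5 = 1
x3 = s^2 - 2 x1 mod 5 = 1^2 - 2*3 = 0
y3 = s (x1 - x3) - y1 mod 5 = 1 * (3 - 0) - 1 = 2

2P = (0, 2)


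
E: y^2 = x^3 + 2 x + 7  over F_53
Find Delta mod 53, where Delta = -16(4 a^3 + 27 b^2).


4 a^3 + 27 b^2 = 4*2^3 + 27*7^2 = 32 + 1323 = 1355
Delta = -16 * (1355) = -21680
Delta mod 53 = 50

Delta = 50 (mod 53)


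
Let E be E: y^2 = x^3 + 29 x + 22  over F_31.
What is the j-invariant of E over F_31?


Delta = -16(4 a^3 + 27 b^2) mod 31 = 23
-1728 * (4 a)^3 = -1728 * (4*29)^3 mod 31 = 27
j = 27 * 23^(-1) mod 31 = 16

j = 16 (mod 31)


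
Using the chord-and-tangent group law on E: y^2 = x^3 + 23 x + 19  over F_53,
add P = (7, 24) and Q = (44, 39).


P != Q, so use the chord formula.
s = (y2 - y1) / (x2 - x1) = (15) / (37) mod 53 = 9
x3 = s^2 - x1 - x2 mod 53 = 9^2 - 7 - 44 = 30
y3 = s (x1 - x3) - y1 mod 53 = 9 * (7 - 30) - 24 = 34

P + Q = (30, 34)


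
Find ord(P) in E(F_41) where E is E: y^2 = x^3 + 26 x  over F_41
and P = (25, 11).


Compute successive multiples of P until we hit O:
  1P = (25, 11)
  2P = (9, 26)
  3P = (9, 15)
  4P = (25, 30)
  5P = O

ord(P) = 5


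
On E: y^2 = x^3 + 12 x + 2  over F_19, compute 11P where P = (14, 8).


k = 11 = 1011_2 (binary, LSB first: 1101)
Double-and-add from P = (14, 8):
  bit 0 = 1: acc = O + (14, 8) = (14, 8)
  bit 1 = 1: acc = (14, 8) + (15, 2) = (7, 7)
  bit 2 = 0: acc unchanged = (7, 7)
  bit 3 = 1: acc = (7, 7) + (10, 18) = (7, 12)

11P = (7, 12)


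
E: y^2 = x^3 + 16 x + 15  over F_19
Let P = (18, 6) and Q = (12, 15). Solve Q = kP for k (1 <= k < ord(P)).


Enumerate multiples of P until we hit Q = (12, 15):
  1P = (18, 6)
  2P = (2, 13)
  3P = (15, 1)
  4P = (12, 4)
  5P = (6, 17)
  6P = (6, 2)
  7P = (12, 15)
Match found at i = 7.

k = 7


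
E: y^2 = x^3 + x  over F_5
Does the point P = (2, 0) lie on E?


Check whether y^2 = x^3 + 1 x + 0 (mod 5) for (x, y) = (2, 0).
LHS: y^2 = 0^2 mod 5 = 0
RHS: x^3 + 1 x + 0 = 2^3 + 1*2 + 0 mod 5 = 0
LHS = RHS

Yes, on the curve


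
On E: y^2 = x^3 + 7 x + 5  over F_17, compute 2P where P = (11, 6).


Doubling: s = (3 x1^2 + a) / (2 y1)
s = (3*11^2 + 7) / (2*6) mod 17 = 11
x3 = s^2 - 2 x1 mod 17 = 11^2 - 2*11 = 14
y3 = s (x1 - x3) - y1 mod 17 = 11 * (11 - 14) - 6 = 12

2P = (14, 12)


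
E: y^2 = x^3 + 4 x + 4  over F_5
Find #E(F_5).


For each x in F_5, count y with y^2 = x^3 + 4 x + 4 mod 5:
  x = 0: RHS = 4, y in [2, 3]  -> 2 point(s)
  x = 1: RHS = 4, y in [2, 3]  -> 2 point(s)
  x = 2: RHS = 0, y in [0]  -> 1 point(s)
  x = 4: RHS = 4, y in [2, 3]  -> 2 point(s)
Affine points: 7. Add the point at infinity: total = 8.

#E(F_5) = 8


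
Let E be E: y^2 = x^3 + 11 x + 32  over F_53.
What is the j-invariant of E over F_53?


Delta = -16(4 a^3 + 27 b^2) mod 53 = 10
-1728 * (4 a)^3 = -1728 * (4*11)^3 mod 53 = 8
j = 8 * 10^(-1) mod 53 = 22

j = 22 (mod 53)


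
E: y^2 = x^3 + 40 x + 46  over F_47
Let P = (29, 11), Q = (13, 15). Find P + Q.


P != Q, so use the chord formula.
s = (y2 - y1) / (x2 - x1) = (4) / (31) mod 47 = 35
x3 = s^2 - x1 - x2 mod 47 = 35^2 - 29 - 13 = 8
y3 = s (x1 - x3) - y1 mod 47 = 35 * (29 - 8) - 11 = 19

P + Q = (8, 19)


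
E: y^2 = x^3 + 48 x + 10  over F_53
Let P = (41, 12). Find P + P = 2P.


Doubling: s = (3 x1^2 + a) / (2 y1)
s = (3*41^2 + 48) / (2*12) mod 53 = 20
x3 = s^2 - 2 x1 mod 53 = 20^2 - 2*41 = 0
y3 = s (x1 - x3) - y1 mod 53 = 20 * (41 - 0) - 12 = 13

2P = (0, 13)


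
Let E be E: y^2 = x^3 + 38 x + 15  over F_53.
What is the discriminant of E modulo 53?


4 a^3 + 27 b^2 = 4*38^3 + 27*15^2 = 219488 + 6075 = 225563
Delta = -16 * (225563) = -3609008
Delta mod 53 = 27

Delta = 27 (mod 53)


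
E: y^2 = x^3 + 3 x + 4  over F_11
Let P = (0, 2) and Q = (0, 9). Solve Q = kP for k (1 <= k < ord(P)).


Enumerate multiples of P until we hit Q = (0, 9):
  1P = (0, 2)
  2P = (4, 6)
  3P = (8, 1)
  4P = (8, 10)
  5P = (4, 5)
  6P = (0, 9)
Match found at i = 6.

k = 6


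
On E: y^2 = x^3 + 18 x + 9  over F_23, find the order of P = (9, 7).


Compute successive multiples of P until we hit O:
  1P = (9, 7)
  2P = (18, 1)
  3P = (22, 17)
  4P = (16, 0)
  5P = (22, 6)
  6P = (18, 22)
  7P = (9, 16)
  8P = O

ord(P) = 8


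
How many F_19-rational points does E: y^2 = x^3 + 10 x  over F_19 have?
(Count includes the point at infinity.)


For each x in F_19, count y with y^2 = x^3 + 10 x + 0 mod 19:
  x = 0: RHS = 0, y in [0]  -> 1 point(s)
  x = 1: RHS = 11, y in [7, 12]  -> 2 point(s)
  x = 2: RHS = 9, y in [3, 16]  -> 2 point(s)
  x = 3: RHS = 0, y in [0]  -> 1 point(s)
  x = 4: RHS = 9, y in [3, 16]  -> 2 point(s)
  x = 5: RHS = 4, y in [2, 17]  -> 2 point(s)
  x = 10: RHS = 17, y in [6, 13]  -> 2 point(s)
  x = 11: RHS = 16, y in [4, 15]  -> 2 point(s)
  x = 12: RHS = 5, y in [9, 10]  -> 2 point(s)
  x = 13: RHS = 9, y in [3, 16]  -> 2 point(s)
  x = 16: RHS = 0, y in [0]  -> 1 point(s)
Affine points: 19. Add the point at infinity: total = 20.

#E(F_19) = 20


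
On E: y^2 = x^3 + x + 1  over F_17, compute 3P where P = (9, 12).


k = 3 = 11_2 (binary, LSB first: 11)
Double-and-add from P = (9, 12):
  bit 0 = 1: acc = O + (9, 12) = (9, 12)
  bit 1 = 1: acc = (9, 12) + (15, 12) = (10, 5)

3P = (10, 5)


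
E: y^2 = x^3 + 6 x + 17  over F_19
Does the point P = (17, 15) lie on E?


Check whether y^2 = x^3 + 6 x + 17 (mod 19) for (x, y) = (17, 15).
LHS: y^2 = 15^2 mod 19 = 16
RHS: x^3 + 6 x + 17 = 17^3 + 6*17 + 17 mod 19 = 16
LHS = RHS

Yes, on the curve


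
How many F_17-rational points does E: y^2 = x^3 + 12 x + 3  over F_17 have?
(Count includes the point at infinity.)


For each x in F_17, count y with y^2 = x^3 + 12 x + 3 mod 17:
  x = 1: RHS = 16, y in [4, 13]  -> 2 point(s)
  x = 2: RHS = 1, y in [1, 16]  -> 2 point(s)
  x = 3: RHS = 15, y in [7, 10]  -> 2 point(s)
  x = 4: RHS = 13, y in [8, 9]  -> 2 point(s)
  x = 5: RHS = 1, y in [1, 16]  -> 2 point(s)
  x = 6: RHS = 2, y in [6, 11]  -> 2 point(s)
  x = 8: RHS = 16, y in [4, 13]  -> 2 point(s)
  x = 10: RHS = 1, y in [1, 16]  -> 2 point(s)
  x = 11: RHS = 4, y in [2, 15]  -> 2 point(s)
  x = 14: RHS = 8, y in [5, 12]  -> 2 point(s)
Affine points: 20. Add the point at infinity: total = 21.

#E(F_17) = 21


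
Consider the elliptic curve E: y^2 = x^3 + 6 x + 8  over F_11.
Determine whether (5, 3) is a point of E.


Check whether y^2 = x^3 + 6 x + 8 (mod 11) for (x, y) = (5, 3).
LHS: y^2 = 3^2 mod 11 = 9
RHS: x^3 + 6 x + 8 = 5^3 + 6*5 + 8 mod 11 = 9
LHS = RHS

Yes, on the curve


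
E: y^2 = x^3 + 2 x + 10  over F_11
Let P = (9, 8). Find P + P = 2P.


Doubling: s = (3 x1^2 + a) / (2 y1)
s = (3*9^2 + 2) / (2*8) mod 11 = 5
x3 = s^2 - 2 x1 mod 11 = 5^2 - 2*9 = 7
y3 = s (x1 - x3) - y1 mod 11 = 5 * (9 - 7) - 8 = 2

2P = (7, 2)


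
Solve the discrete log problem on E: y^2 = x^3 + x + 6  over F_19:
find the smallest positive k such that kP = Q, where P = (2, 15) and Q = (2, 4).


Enumerate multiples of P until we hit Q = (2, 4):
  1P = (2, 15)
  2P = (12, 6)
  3P = (6, 0)
  4P = (12, 13)
  5P = (2, 4)
Match found at i = 5.

k = 5
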